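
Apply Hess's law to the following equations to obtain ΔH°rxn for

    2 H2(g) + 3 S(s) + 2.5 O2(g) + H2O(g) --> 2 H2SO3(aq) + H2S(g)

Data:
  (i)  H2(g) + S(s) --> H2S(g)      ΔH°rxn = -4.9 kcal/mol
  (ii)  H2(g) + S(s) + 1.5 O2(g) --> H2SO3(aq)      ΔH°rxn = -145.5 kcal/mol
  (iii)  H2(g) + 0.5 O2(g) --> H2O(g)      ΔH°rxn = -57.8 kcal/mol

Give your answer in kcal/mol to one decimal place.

ΔH°rxn = -238.1 kcal/mol

(i) as written (H2S(g) already on the product side): -4.9 kcal/mol
(ii) × 2 (scale by 2 for the 2 H2SO3(aq)): (2)·(-145.5) = -291.0 kcal/mol
(iii) reversed (H2O(g) must end up as a reactant): +57.8 kcal/mol
By Hess's law, ΔH°rxn = (1)·(-4.9) + (2)·(-145.5) + (-1)·(-57.8) = -238.1 kcal/mol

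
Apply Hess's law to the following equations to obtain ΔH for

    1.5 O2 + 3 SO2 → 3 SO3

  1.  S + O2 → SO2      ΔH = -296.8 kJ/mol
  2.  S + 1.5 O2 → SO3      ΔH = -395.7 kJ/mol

ΔH = -296.7 kJ/mol

eq. 1 reversed and × 3: (-3)·(-296.8) = +890.4 kJ/mol
eq. 2 × 3: (3)·(-395.7) = -1187.1 kJ/mol
Combining the equations, ΔH = (-3)·(-296.8) + (3)·(-395.7) = -296.7 kJ/mol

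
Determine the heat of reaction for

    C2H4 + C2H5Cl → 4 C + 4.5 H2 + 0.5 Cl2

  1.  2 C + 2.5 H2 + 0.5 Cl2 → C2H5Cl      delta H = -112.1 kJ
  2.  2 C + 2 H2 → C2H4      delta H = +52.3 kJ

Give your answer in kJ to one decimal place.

delta H = 59.8 kJ

eq. 1 reversed (C2H5Cl must end up as a reactant): +112.1 kJ
eq. 2 reversed (C2H4 must end up as a reactant): -52.3 kJ
Combining the equations, delta H = (-1)·(-112.1) + (-1)·(+52.3) = 59.8 kJ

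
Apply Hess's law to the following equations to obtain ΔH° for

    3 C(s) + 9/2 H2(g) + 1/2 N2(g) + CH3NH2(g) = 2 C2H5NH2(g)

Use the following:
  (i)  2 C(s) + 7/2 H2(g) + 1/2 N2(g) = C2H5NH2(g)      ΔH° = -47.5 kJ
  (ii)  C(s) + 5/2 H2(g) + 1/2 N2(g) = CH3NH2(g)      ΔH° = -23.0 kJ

ΔH° = -72.0 kJ

(i) × 2 (scale by 2 for the 2 C2H5NH2(g)): (2)·(-47.5) = -95.0 kJ
(ii) reversed (reverse to put CH3NH2(g) on the reactant side): +23.0 kJ
Combining the equations, ΔH° = (-95.0) + (+23.0) = -72.0 kJ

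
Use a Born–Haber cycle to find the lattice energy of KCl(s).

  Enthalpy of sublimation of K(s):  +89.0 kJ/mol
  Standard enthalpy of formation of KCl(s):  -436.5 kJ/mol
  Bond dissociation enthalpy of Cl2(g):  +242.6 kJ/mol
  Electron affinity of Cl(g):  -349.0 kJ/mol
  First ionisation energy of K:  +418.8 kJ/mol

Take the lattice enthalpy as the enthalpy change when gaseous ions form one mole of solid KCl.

ΔHf° = 1·ΔHsub + 1·(ΣIE) + 1/2·D(Cl2) + 1·EA + U
-436.5 = 1·(+89.0) + 1·(+418.8) + 1/2·(+242.6) + 1·(-349.0) + U
U = -436.5 − (+280.1) = -716.6 kJ/mol

U = -716.6 kJ/mol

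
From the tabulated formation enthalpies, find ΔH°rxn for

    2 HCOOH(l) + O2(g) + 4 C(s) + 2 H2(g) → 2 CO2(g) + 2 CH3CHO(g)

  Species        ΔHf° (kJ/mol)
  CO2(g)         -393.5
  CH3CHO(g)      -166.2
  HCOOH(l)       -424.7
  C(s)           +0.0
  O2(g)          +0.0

ΔH°rxn = Σ nΔHf°(products) − Σ nΔHf°(reactants).
Products: 2·(-393.5) + 2·(-166.2) = -1119.4
Reactants: 2·(-424.7) + 1·(+0.0) + 4·(+0.0) + 2·(+0.0) = -849.4
ΔH°rxn = (-1119.4) − (-849.4) = -270.0 kJ/mol

ΔH°rxn = -270.0 kJ/mol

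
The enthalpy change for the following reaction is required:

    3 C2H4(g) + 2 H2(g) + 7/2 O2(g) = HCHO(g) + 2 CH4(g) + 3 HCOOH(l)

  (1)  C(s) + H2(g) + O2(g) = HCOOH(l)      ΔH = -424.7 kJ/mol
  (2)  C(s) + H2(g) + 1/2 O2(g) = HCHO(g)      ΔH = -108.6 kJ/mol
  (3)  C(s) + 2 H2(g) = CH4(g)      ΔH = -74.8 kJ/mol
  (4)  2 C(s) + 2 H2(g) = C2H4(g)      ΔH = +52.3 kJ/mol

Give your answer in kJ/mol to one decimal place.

ΔH = -1689.2 kJ/mol

(1) × 3: (3)·(-424.7) = -1274.1 kJ/mol
(2) as written: -108.6 kJ/mol
(3) × 2: (2)·(-74.8) = -149.6 kJ/mol
(4) reversed and × 3: (-3)·(+52.3) = -156.9 kJ/mol
Summing the manipulated equations, ΔH = (3)·(-424.7) + (1)·(-108.6) + (2)·(-74.8) + (-3)·(+52.3) = -1689.2 kJ/mol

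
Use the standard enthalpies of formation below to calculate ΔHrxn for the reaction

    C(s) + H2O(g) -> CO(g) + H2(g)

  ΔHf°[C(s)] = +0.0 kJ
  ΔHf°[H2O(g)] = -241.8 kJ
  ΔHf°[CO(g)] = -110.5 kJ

Products: 1·(-110.5) + 1·(+0.0) = -110.5
Reactants: 1·(+0.0) + 1·(-241.8) = -241.8
ΔHrxn = (-110.5) − (-241.8) = 131.3 kJ

ΔHrxn = 131.3 kJ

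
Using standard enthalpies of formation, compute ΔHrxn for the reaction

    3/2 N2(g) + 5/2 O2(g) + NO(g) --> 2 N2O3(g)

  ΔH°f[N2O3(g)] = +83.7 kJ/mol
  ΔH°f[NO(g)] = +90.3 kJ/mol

ΔHrxn = 77.1 kJ/mol

ΔH°rxn = Σ nΔHf°(products) − Σ nΔHf°(reactants).
Products: 2·(+83.7) = +167.4
Reactants: 3/2·(+0.0) + 5/2·(+0.0) + 1·(+90.3) = +90.3
ΔHrxn = (+167.4) − (+90.3) = 77.1 kJ/mol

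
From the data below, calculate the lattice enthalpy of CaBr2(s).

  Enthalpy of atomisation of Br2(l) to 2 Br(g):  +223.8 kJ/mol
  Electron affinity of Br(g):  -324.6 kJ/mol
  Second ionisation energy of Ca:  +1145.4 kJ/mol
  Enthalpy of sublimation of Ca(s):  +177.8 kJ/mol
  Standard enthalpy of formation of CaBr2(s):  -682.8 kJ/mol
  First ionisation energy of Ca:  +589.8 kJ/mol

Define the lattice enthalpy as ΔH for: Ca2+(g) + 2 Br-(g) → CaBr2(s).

ΔHf° = 1·ΔHsub + 1·(ΣIE) + 1·D(Br2) + 2·EA + U
-682.8 = 1·(+177.8) + 1·(+1735.2) + 1·(+223.8) + 2·(-324.6) + U
U = -682.8 − (+1487.6) = -2170.4 kJ/mol

U = -2170.4 kJ/mol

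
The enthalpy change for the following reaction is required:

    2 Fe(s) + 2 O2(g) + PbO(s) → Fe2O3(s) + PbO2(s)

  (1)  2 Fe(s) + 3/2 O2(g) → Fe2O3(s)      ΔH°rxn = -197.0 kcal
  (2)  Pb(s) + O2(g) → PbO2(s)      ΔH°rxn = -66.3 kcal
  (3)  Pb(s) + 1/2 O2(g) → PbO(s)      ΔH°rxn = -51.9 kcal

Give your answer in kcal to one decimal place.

(1) as written (Fe2O3(s) already on the product side): -197.0 kcal
(2) as written (PbO2(s) already on the product side): -66.3 kcal
(3) reversed (reverse to put PbO(s) on the reactant side): +51.9 kcal
ΔH°rxn = (1)·(-197.0) + (1)·(-66.3) + (-1)·(-51.9) = -211.4 kcal

ΔH°rxn = -211.4 kcal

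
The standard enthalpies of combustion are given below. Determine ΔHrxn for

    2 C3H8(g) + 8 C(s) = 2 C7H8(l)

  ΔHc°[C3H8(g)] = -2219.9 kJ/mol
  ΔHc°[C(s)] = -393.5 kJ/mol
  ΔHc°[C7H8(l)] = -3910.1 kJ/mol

ΔHrxn = 232.4 kJ/mol

With combustion enthalpies, reactants minus products:
= [2·(-2219.9) + 8·(-393.5)] − [2·(-3910.1)]
= 232.4 kJ/mol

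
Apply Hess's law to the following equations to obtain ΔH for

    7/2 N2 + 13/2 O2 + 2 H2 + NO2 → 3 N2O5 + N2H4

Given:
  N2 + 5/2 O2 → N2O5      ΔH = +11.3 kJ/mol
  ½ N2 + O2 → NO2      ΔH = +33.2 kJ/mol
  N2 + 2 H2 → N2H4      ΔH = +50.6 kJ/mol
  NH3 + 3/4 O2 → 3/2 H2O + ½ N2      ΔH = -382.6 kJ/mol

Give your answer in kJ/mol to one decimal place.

equation 1 × 3: (3)·(+11.3) = +33.9 kJ/mol
equation 2 reversed: -33.2 kJ/mol
equation 3 as written: +50.6 kJ/mol
equation 4: not needed.
Summing the manipulated equations, ΔH = (3)·(+11.3) + (-1)·(+33.2) + (1)·(+50.6) = 51.3 kJ/mol

ΔH = 51.3 kJ/mol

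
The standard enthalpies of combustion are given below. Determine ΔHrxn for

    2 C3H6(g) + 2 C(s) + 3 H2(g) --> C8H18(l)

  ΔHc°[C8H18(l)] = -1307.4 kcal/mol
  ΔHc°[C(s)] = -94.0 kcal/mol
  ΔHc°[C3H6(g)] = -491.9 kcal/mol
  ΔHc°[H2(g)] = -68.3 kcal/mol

Using ΔH = Σ nΔHc°(reactants) − Σ nΔHc°(products):
= [2·(-491.9) + 2·(-94.0) + 3·(-68.3)] − [1·(-1307.4)]
= -69.3 kcal/mol

ΔHrxn = -69.3 kcal/mol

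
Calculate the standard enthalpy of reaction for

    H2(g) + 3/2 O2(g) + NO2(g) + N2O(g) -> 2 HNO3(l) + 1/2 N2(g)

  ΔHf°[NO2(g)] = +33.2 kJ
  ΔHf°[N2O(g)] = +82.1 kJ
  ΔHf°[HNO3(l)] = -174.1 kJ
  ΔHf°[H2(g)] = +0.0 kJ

ΔH° = -463.5 kJ

ΔH°rxn = Σ nΔHf°(products) − Σ nΔHf°(reactants).
Products: 2·(-174.1) + 1/2·(+0.0) = -348.2
Reactants: 1·(+0.0) + 3/2·(+0.0) + 1·(+33.2) + 1·(+82.1) = +115.3
ΔH° = (-348.2) − (+115.3) = -463.5 kJ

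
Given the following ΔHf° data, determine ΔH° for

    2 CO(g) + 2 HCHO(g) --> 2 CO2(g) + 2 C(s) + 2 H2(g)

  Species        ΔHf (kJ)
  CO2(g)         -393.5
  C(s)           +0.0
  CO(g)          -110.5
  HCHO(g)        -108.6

Products: 2·(-393.5) + 2·(+0.0) + 2·(+0.0) = -787.0
Reactants: 2·(-110.5) + 2·(-108.6) = -438.2
ΔH° = (-787.0) − (-438.2) = -348.8 kJ

ΔH° = -348.8 kJ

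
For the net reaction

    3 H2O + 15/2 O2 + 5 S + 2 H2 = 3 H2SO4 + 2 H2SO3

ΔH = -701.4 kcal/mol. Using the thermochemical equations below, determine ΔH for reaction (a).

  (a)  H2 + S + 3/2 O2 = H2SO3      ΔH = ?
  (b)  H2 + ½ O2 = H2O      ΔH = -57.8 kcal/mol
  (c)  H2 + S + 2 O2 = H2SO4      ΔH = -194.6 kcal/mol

ΔH = -145.5 kcal/mol

(a) × 2 (×2 to match 2 H2SO3 in the target): contributes 2·x
(b) reversed and × 3 (H2O must end up as a reactant; ×3 to match 3 H2O in the target): (-3)·(-57.8) = +173.4 kcal/mol
(c) × 3 (×3 to match 3 H2SO4 in the target): (3)·(-194.6) = -583.8 kcal/mol
-701.4 = (+173.4) + (-583.8) + 2·x
x = (-701.4 − (-410.4)) / (2) = -145.5 kcal/mol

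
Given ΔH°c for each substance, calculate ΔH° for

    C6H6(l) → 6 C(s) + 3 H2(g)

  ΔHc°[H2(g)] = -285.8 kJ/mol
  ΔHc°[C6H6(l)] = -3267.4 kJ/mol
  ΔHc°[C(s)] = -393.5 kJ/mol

ΔH° = -49.0 kJ/mol

Using ΔH = Σ nΔHc°(reactants) − Σ nΔHc°(products):
= [1·(-3267.4)] − [6·(-393.5) + 3·(-285.8)]
= -49.0 kJ/mol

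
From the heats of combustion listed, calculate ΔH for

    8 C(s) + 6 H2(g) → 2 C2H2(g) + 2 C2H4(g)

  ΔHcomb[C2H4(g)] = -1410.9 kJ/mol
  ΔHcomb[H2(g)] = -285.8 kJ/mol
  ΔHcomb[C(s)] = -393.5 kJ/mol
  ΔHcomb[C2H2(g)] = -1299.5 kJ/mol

With combustion enthalpies, reactants minus products:
= [8·(-393.5) + 6·(-285.8)] − [2·(-1299.5) + 2·(-1410.9)]
= 558.0 kJ/mol

ΔH = 558.0 kJ/mol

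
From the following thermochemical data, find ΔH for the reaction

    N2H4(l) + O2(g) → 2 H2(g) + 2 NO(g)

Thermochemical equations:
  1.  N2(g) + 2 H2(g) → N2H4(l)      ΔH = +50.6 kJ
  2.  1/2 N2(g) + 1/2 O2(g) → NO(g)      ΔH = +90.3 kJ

eq. 1 reversed (reverse to put N2H4(l) on the reactant side): -50.6 kJ
eq. 2 × 2 (×2 to match 2 NO(g) in the target): (2)·(+90.3) = +180.6 kJ
ΔH = (-50.6) + (+180.6) = 130.0 kJ

ΔH = 130.0 kJ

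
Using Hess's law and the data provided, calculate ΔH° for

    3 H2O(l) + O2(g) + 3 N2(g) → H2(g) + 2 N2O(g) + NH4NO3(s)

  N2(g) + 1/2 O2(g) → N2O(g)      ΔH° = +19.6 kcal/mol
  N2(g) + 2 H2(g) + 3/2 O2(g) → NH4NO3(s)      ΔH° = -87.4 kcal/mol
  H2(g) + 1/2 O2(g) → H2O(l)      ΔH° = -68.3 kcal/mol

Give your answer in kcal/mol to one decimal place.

equation 1 × 2 (×2 to match 2 N2O(g) in the target): (2)·(+19.6) = +39.2 kcal/mol
equation 2 as written (NH4NO3(s) already on the product side): -87.4 kcal/mol
equation 3 reversed and × 3 (H2O(l) must end up as a reactant; scale by 3 for the 3 H2O(l)): (-3)·(-68.3) = +204.9 kcal/mol
Combining the equations, ΔH° = (+39.2) + (-87.4) + (+204.9) = 156.7 kcal/mol

ΔH° = 156.7 kcal/mol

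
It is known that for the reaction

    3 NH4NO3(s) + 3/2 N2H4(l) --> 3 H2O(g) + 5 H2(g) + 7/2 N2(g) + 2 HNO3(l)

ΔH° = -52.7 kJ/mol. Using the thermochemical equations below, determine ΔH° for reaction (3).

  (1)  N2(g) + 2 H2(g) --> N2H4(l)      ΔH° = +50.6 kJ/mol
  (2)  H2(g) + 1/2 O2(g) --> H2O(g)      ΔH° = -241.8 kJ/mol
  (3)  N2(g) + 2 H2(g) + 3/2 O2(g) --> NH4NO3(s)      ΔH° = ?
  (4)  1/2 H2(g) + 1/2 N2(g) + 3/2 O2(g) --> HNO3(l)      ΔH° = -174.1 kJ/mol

ΔH° = -365.6 kJ/mol

(1) reversed and × 3/2: (-3/2)·(+50.6) = -75.9 kJ/mol
(2) × 3: (3)·(-241.8) = -725.4 kJ/mol
(3) reversed and × 3: contributes −3·x
(4) × 2: (2)·(-174.1) = -348.2 kJ/mol
-52.7 = (-75.9) + (-725.4) + (-348.2) − 3·x
x = (-52.7 − (-1149.5)) / (-3) = -365.6 kJ/mol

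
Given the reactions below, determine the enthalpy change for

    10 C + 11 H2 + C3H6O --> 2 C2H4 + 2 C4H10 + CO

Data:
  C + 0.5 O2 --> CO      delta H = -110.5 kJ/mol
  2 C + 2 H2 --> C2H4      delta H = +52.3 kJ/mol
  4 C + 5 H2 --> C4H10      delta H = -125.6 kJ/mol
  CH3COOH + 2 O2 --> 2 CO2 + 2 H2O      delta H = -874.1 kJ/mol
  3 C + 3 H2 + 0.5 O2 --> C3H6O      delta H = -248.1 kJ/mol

equation 1 as written: -110.5 kJ/mol
equation 2 × 2: (2)·(+52.3) = +104.6 kJ/mol
equation 3 × 2: (2)·(-125.6) = -251.2 kJ/mol
equation 4: not needed.
equation 5 reversed: +248.1 kJ/mol
delta H = (1)·(-110.5) + (2)·(+52.3) + (2)·(-125.6) + (-1)·(-248.1) = -9.0 kJ/mol

delta H = -9.0 kJ/mol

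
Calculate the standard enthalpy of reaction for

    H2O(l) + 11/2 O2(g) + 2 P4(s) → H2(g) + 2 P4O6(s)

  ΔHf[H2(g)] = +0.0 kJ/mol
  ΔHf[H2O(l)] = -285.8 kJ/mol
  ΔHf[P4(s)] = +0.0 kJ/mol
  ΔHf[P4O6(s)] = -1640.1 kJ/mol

ΔH°rxn = Σ nΔHf°(products) − Σ nΔHf°(reactants).
Products: 1·(+0.0) + 2·(-1640.1) = -3280.2
Reactants: 1·(-285.8) + 11/2·(+0.0) + 2·(+0.0) = -285.8
ΔH°rxn = (-3280.2) − (-285.8) = -2994.4 kJ/mol

ΔH°rxn = -2994.4 kJ/mol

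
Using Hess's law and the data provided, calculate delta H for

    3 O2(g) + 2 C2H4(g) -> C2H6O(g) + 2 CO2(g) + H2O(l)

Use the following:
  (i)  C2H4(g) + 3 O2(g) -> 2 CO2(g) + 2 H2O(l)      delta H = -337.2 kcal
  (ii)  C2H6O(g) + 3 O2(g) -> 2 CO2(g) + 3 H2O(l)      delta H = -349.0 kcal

(i) × 2 (×2 to match 2 C2H4(g) in the target): (2)·(-337.2) = -674.4 kcal
(ii) reversed (C2H6O(g) must end up as a product): +349.0 kcal
Summing the manipulated equations, delta H = (-674.4) + (+349.0) = -325.4 kcal

delta H = -325.4 kcal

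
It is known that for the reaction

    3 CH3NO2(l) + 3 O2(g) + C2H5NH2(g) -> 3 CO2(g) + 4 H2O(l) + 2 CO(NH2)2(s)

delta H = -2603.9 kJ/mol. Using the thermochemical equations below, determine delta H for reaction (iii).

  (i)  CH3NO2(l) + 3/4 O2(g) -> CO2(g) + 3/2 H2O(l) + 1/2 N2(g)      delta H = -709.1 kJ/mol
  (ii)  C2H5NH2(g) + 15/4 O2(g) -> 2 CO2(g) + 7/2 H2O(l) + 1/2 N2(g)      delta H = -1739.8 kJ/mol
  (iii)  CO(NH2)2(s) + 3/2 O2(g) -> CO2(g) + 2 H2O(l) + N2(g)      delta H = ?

delta H = -631.6 kJ/mol

(i) × 3: (3)·(-709.1) = -2127.3 kJ/mol
(ii) as written: -1739.8 kJ/mol
(iii) reversed and × 2: contributes −2·x
-2603.9 = (-2127.3) + (-1739.8) − 2·x
x = (-2603.9 − (-3867.1)) / (-2) = -631.6 kJ/mol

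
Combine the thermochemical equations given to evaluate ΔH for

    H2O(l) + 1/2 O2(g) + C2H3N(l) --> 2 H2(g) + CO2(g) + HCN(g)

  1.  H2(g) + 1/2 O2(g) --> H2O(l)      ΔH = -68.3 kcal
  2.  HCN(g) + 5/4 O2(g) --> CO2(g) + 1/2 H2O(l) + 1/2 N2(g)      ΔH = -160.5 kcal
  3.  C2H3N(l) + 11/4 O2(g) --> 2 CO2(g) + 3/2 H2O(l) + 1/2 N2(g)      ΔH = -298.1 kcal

ΔH = -1.0 kcal

eq. 1 reversed and × 2: (-2)·(-68.3) = +136.6 kcal
eq. 2 reversed: +160.5 kcal
eq. 3 as written: -298.1 kcal
Since enthalpy is a state function, ΔH = (-2)·(-68.3) + (-1)·(-160.5) + (1)·(-298.1) = -1.0 kcal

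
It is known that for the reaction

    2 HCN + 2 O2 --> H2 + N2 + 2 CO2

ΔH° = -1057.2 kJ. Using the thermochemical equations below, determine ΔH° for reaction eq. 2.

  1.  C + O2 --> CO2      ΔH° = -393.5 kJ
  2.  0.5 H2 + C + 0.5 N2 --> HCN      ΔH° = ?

ΔH° = 135.1 kJ

eq. 1 × 2: (2)·(-393.5) = -787.0 kJ
eq. 2 reversed and × 2: contributes −2·x
-1057.2 = (-787.0) − 2·x
x = (-1057.2 − (-787.0)) / (-2) = 135.1 kJ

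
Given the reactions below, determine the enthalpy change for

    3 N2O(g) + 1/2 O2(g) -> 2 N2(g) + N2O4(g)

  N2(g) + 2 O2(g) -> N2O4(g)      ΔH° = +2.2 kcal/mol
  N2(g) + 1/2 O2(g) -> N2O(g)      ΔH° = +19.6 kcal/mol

ΔH° = -56.6 kcal/mol

equation 1 as written: +2.2 kcal/mol
equation 2 reversed and × 3: (-3)·(+19.6) = -58.8 kcal/mol
ΔH° = (+2.2) + (-58.8) = -56.6 kcal/mol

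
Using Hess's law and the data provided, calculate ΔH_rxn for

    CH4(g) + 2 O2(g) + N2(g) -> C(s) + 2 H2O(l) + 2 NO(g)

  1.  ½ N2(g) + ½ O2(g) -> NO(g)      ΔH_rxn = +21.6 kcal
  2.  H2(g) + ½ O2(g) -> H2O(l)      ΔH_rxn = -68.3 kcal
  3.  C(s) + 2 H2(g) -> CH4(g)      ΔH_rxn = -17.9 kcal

eq. 1 × 2: (2)·(+21.6) = +43.2 kcal
eq. 2 × 2: (2)·(-68.3) = -136.6 kcal
eq. 3 reversed: +17.9 kcal
By Hess's law, ΔH_rxn = (+43.2) + (-136.6) + (+17.9) = -75.5 kcal

ΔH_rxn = -75.5 kcal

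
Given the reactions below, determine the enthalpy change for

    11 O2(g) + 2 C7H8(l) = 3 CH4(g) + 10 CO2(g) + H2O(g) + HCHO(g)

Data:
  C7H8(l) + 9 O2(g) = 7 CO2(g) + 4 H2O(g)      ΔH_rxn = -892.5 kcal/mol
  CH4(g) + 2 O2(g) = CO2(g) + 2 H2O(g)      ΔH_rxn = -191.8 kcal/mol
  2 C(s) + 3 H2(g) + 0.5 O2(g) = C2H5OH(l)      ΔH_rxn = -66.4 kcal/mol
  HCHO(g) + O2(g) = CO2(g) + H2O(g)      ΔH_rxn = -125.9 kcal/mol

equation 1 × 2 (scale by 2 for the 2 C7H8(l)): (2)·(-892.5) = -1785.0 kcal/mol
equation 2 reversed and × 3 (reverse to put CH4(g) on the product side; ×3 to match 3 CH4(g) in the target): (-3)·(-191.8) = +575.4 kcal/mol
equation 3: not needed (H2(g) appears nowhere else).
equation 4 reversed (reverse to put HCHO(g) on the product side): +125.9 kcal/mol
ΔH_rxn = (-1785.0) + (+575.4) + (+125.9) = -1083.7 kcal/mol

ΔH_rxn = -1083.7 kcal/mol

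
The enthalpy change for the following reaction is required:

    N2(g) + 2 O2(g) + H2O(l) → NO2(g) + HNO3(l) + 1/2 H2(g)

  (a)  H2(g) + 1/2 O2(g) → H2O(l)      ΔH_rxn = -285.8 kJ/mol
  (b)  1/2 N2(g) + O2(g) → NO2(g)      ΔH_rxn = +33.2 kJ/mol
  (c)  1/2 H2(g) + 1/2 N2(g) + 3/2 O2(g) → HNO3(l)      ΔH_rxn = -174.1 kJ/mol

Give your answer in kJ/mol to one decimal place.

(a) reversed: +285.8 kJ/mol
(b) as written: +33.2 kJ/mol
(c) as written: -174.1 kJ/mol
Combining the equations, ΔH_rxn = (-1)·(-285.8) + (1)·(+33.2) + (1)·(-174.1) = 144.9 kJ/mol

ΔH_rxn = 144.9 kJ/mol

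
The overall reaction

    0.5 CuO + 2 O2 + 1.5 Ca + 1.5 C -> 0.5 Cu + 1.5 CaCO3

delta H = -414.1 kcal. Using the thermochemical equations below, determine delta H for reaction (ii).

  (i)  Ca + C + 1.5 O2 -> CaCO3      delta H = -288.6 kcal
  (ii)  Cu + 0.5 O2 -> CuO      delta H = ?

delta H = -37.6 kcal

(i) × 3/2: (3/2)·(-288.6) = -432.9 kcal
(ii) reversed and × 1/2: contributes −1/2·x
-414.1 = (-432.9) − 1/2·x
x = (-414.1 − (-432.9)) / (-1/2) = -37.6 kcal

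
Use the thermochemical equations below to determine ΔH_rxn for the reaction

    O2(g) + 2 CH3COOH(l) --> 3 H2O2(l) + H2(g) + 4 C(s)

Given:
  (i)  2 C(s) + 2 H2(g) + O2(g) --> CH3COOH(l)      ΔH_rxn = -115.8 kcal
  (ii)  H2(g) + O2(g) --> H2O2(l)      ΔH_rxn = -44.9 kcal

(i) reversed and × 2 (reverse to put CH3COOH(l) on the reactant side; scale by 2 for the 2 CH3COOH(l)): (-2)·(-115.8) = +231.6 kcal
(ii) × 3 (scale by 3 for the 3 H2O2(l)): (3)·(-44.9) = -134.7 kcal
ΔH_rxn = (-2)·(-115.8) + (3)·(-44.9) = 96.9 kcal

ΔH_rxn = 96.9 kcal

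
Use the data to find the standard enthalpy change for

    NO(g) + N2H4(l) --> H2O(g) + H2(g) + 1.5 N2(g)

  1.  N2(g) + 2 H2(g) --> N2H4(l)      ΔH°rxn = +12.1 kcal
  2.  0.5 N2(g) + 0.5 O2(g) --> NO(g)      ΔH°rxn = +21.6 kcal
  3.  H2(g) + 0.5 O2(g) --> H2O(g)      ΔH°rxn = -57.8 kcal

eq. 1 reversed: -12.1 kcal
eq. 2 reversed: -21.6 kcal
eq. 3 as written: -57.8 kcal
ΔH°rxn = (-12.1) + (-21.6) + (-57.8) = -91.5 kcal

ΔH°rxn = -91.5 kcal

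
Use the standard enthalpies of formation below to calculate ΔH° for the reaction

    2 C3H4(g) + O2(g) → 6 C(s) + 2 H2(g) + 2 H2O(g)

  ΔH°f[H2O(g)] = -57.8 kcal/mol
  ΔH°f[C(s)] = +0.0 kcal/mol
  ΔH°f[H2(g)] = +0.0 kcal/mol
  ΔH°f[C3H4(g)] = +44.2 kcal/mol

Products: 6·(+0.0) + 2·(+0.0) + 2·(-57.8) = -115.6
Reactants: 2·(+44.2) + 1·(+0.0) = +88.4
ΔH° = (-115.6) − (+88.4) = -204.0 kcal/mol

ΔH° = -204.0 kcal/mol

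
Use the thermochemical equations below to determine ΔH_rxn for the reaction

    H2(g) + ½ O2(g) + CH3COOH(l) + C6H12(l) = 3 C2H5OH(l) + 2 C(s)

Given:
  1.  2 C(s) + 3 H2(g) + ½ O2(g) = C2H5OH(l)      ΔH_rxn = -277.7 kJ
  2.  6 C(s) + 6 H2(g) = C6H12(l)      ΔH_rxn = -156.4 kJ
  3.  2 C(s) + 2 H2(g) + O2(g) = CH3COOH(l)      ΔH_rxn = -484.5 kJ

eq. 1 × 3 (scale by 3 for the 3 C2H5OH(l)): (3)·(-277.7) = -833.1 kJ
eq. 2 reversed (C6H12(l) must end up as a reactant): +156.4 kJ
eq. 3 reversed (reverse to put CH3COOH(l) on the reactant side): +484.5 kJ
By Hess's law, ΔH_rxn = (-833.1) + (+156.4) + (+484.5) = -192.2 kJ

ΔH_rxn = -192.2 kJ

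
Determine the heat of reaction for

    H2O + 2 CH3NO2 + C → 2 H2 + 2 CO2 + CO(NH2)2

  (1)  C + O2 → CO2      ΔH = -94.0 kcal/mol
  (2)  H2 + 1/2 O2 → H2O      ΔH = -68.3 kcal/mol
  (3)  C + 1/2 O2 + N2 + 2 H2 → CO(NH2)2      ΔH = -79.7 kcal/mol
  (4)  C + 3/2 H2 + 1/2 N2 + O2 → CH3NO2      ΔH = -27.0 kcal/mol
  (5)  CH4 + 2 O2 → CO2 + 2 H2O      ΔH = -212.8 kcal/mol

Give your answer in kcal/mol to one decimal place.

ΔH = -145.4 kcal/mol

(1) × 2: (2)·(-94.0) = -188.0 kcal/mol
(2) reversed: +68.3 kcal/mol
(3) as written: -79.7 kcal/mol
(4) reversed and × 2: (-2)·(-27.0) = +54.0 kcal/mol
(5): not needed.
Since enthalpy is a state function, ΔH = (-188.0) + (+68.3) + (-79.7) + (+54.0) = -145.4 kcal/mol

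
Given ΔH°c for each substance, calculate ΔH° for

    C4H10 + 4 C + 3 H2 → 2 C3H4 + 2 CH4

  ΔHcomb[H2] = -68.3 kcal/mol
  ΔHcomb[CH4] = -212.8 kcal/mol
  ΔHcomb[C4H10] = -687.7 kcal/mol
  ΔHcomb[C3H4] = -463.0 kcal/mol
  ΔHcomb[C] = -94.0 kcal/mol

ΔH° = 83.0 kcal/mol

Using ΔH = Σ nΔHc°(reactants) − Σ nΔHc°(products):
= [1·(-687.7) + 4·(-94.0) + 3·(-68.3)] − [2·(-463.0) + 2·(-212.8)]
= 83.0 kcal/mol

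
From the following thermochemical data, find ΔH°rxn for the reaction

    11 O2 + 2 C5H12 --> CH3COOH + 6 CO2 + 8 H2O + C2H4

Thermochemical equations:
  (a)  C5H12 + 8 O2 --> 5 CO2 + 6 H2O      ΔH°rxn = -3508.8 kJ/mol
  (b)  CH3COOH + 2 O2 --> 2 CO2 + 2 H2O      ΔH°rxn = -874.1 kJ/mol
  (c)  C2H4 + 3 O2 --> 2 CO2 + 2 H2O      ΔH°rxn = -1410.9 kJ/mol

(a) × 2 (scale by 2 for the 2 C5H12): (2)·(-3508.8) = -7017.6 kJ/mol
(b) reversed (CH3COOH must end up as a product): +874.1 kJ/mol
(c) reversed (C2H4 must end up as a product): +1410.9 kJ/mol
ΔH°rxn = (2)·(-3508.8) + (-1)·(-874.1) + (-1)·(-1410.9) = -4732.6 kJ/mol

ΔH°rxn = -4732.6 kJ/mol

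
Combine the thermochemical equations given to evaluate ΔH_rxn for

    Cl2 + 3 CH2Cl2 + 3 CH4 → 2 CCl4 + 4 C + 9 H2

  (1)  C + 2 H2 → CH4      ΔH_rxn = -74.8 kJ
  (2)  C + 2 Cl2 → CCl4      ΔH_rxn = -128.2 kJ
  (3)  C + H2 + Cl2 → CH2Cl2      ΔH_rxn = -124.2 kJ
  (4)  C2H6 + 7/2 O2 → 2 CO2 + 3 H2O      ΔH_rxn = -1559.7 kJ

(1) reversed and × 3: (-3)·(-74.8) = +224.4 kJ
(2) × 2: (2)·(-128.2) = -256.4 kJ
(3) reversed and × 3: (-3)·(-124.2) = +372.6 kJ
(4): not needed.
ΔH_rxn = (+224.4) + (-256.4) + (+372.6) = 340.6 kJ

ΔH_rxn = 340.6 kJ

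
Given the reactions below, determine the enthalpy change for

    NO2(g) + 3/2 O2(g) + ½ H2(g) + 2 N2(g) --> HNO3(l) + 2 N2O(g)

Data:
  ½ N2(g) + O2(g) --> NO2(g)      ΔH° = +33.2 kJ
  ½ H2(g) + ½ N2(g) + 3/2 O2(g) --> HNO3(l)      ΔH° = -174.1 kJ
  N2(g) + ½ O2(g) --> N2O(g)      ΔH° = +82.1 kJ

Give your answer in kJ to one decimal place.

ΔH° = -43.1 kJ

equation 1 reversed: -33.2 kJ
equation 2 as written: -174.1 kJ
equation 3 × 2: (2)·(+82.1) = +164.2 kJ
Since enthalpy is a state function, ΔH° = (-1)·(+33.2) + (1)·(-174.1) + (2)·(+82.1) = -43.1 kJ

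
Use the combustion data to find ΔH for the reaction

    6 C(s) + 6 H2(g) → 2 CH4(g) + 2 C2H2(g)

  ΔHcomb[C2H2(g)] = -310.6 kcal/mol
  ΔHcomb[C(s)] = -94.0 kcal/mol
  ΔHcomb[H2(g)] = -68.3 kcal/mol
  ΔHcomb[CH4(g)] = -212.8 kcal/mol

Using ΔH = Σ nΔHc°(reactants) − Σ nΔHc°(products):
= [6·(-94.0) + 6·(-68.3)] − [2·(-212.8) + 2·(-310.6)]
= 73.0 kcal/mol

ΔH = 73.0 kcal/mol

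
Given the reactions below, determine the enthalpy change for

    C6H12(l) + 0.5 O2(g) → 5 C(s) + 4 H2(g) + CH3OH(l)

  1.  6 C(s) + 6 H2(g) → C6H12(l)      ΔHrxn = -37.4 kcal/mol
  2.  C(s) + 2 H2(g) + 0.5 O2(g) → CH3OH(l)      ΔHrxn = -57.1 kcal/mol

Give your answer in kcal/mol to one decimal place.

ΔHrxn = -19.7 kcal/mol

eq. 1 reversed: +37.4 kcal/mol
eq. 2 as written: -57.1 kcal/mol
ΔHrxn = (-1)·(-37.4) + (1)·(-57.1) = -19.7 kcal/mol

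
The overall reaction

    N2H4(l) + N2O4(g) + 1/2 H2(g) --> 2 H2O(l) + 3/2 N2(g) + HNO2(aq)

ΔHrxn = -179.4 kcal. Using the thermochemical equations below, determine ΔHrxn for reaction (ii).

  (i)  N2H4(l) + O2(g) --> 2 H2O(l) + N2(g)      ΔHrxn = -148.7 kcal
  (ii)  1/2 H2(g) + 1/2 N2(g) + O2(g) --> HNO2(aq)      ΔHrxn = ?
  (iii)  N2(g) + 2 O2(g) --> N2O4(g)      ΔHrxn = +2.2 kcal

(i) as written (N2H4(l) already on the reactant side): -148.7 kcal
(ii) as written (HNO2(aq) already on the product side): contributes x
(iii) reversed (reverse to put N2O4(g) on the reactant side): -2.2 kcal
-179.4 = (-148.7) + (-2.2) + x
x = (-179.4 − (-150.9)) / (1) = -28.5 kcal

ΔHrxn = -28.5 kcal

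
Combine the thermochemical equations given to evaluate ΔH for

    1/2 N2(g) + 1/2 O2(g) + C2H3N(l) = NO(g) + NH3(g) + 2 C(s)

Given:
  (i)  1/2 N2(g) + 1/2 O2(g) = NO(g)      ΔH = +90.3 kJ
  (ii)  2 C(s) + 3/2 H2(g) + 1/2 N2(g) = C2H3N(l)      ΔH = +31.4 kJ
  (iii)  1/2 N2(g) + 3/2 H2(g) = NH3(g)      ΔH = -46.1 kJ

(i) as written: +90.3 kJ
(ii) reversed: -31.4 kJ
(iii) as written: -46.1 kJ
ΔH = (+90.3) + (-31.4) + (-46.1) = 12.8 kJ

ΔH = 12.8 kJ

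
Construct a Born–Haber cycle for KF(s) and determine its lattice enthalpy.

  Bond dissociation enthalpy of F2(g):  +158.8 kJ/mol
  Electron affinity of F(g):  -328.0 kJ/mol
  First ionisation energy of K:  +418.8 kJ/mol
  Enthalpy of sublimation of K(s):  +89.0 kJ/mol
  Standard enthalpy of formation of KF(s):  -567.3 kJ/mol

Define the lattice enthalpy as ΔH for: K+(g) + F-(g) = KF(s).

U = -826.5 kJ/mol

ΔHf° = 1·ΔHsub + 1·(ΣIE) + 1/2·D(F2) + 1·EA + U
-567.3 = 1·(+89.0) + 1·(+418.8) + 1/2·(+158.8) + 1·(-328.0) + U
U = -567.3 − (+259.2) = -826.5 kJ/mol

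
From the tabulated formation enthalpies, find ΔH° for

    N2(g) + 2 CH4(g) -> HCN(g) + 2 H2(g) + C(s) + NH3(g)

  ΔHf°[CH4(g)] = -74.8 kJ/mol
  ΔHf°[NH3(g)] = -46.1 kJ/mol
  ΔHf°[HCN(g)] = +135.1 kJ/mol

ΔH° = 238.6 kJ/mol

ΔH°rxn = Σ nΔHf°(products) − Σ nΔHf°(reactants).
Products: 1·(+135.1) + 2·(+0.0) + 1·(+0.0) + 1·(-46.1) = +89.0
Reactants: 1·(+0.0) + 2·(-74.8) = -149.6
ΔH° = (+89.0) − (-149.6) = 238.6 kJ/mol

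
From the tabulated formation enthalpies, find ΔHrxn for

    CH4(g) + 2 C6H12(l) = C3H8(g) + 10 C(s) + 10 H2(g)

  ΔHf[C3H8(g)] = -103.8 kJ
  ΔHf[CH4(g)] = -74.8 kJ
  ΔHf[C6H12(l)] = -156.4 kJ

Products: 1·(-103.8) + 10·(+0.0) + 10·(+0.0) = -103.8
Reactants: 1·(-74.8) + 2·(-156.4) = -387.6
ΔHrxn = (-103.8) − (-387.6) = 283.8 kJ

ΔHrxn = 283.8 kJ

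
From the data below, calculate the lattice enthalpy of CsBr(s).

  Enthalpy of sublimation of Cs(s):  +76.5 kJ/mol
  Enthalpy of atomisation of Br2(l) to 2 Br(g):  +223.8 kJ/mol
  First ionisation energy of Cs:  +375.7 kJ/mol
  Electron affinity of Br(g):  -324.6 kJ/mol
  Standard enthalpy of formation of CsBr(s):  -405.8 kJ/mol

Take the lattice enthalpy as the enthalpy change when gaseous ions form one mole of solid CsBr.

U = -645.3 kJ/mol

ΔHf° = 1·ΔHsub + 1·(ΣIE) + 1/2·D(Br2) + 1·EA + U
-405.8 = 1·(+76.5) + 1·(+375.7) + 1/2·(+223.8) + 1·(-324.6) + U
U = -405.8 − (+239.5) = -645.3 kJ/mol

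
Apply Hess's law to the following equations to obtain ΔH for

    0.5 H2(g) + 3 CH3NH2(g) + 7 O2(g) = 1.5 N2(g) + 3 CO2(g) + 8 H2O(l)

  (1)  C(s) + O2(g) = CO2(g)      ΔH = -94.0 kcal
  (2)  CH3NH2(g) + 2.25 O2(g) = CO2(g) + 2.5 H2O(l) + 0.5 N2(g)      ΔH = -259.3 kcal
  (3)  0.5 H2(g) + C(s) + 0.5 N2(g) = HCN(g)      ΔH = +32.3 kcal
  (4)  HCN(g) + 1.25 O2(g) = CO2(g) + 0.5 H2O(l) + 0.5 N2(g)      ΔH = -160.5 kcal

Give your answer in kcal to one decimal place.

(1) reversed: +94.0 kcal
(2) × 3: (3)·(-259.3) = -777.9 kcal
(3) as written: +32.3 kcal
(4) as written: -160.5 kcal
Since enthalpy is a state function, ΔH = (+94.0) + (-777.9) + (+32.3) + (-160.5) = -812.1 kcal

ΔH = -812.1 kcal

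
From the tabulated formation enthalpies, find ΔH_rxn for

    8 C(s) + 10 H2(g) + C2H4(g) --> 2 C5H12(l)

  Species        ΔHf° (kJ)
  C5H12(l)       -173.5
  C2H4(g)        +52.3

Products: 2·(-173.5) = -347.0
Reactants: 8·(+0.0) + 10·(+0.0) + 1·(+52.3) = +52.3
ΔH_rxn = (-347.0) − (+52.3) = -399.3 kJ

ΔH_rxn = -399.3 kJ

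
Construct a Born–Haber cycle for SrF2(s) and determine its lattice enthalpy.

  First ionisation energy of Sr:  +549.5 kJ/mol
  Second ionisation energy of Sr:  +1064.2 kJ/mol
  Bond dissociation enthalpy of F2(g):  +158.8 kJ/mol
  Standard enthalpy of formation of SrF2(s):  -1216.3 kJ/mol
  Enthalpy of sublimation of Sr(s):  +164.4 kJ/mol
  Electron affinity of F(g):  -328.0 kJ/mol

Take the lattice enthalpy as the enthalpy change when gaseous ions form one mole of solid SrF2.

U = -2497.2 kJ/mol

ΔHf° = 1·ΔHsub + 1·(ΣIE) + 1·D(F2) + 2·EA + U
-1216.3 = 1·(+164.4) + 1·(+1613.7) + 1·(+158.8) + 2·(-328.0) + U
U = -1216.3 − (+1280.9) = -2497.2 kJ/mol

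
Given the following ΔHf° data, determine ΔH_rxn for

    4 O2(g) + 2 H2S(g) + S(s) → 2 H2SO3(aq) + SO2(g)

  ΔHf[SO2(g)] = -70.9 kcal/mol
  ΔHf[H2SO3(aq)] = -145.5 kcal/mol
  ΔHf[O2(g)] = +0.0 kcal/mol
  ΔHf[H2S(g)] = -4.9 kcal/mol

ΔH°rxn = Σ nΔHf°(products) − Σ nΔHf°(reactants).
Products: 2·(-145.5) + 1·(-70.9) = -361.9
Reactants: 4·(+0.0) + 2·(-4.9) + 1·(+0.0) = -9.8
ΔH_rxn = (-361.9) − (-9.8) = -352.1 kcal/mol

ΔH_rxn = -352.1 kcal/mol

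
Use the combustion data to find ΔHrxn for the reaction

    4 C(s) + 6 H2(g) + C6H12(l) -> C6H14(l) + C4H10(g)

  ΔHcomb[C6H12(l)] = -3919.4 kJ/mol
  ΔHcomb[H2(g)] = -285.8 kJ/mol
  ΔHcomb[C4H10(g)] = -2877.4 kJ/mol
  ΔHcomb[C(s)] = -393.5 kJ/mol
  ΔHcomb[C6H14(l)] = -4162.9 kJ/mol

ΔHrxn = -167.9 kJ/mol

Using ΔH = Σ nΔHc°(reactants) − Σ nΔHc°(products):
= [4·(-393.5) + 6·(-285.8) + 1·(-3919.4)] − [1·(-4162.9) + 1·(-2877.4)]
= -167.9 kJ/mol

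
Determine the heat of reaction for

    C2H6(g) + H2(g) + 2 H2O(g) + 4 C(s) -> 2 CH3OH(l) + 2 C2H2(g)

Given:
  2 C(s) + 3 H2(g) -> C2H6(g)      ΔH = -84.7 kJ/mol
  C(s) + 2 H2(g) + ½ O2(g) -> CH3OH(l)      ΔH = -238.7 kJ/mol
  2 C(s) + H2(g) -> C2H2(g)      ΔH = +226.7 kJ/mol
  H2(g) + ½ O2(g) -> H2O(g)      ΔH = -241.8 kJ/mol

ΔH = 544.3 kJ/mol

equation 1 reversed (reverse to put C2H6(g) on the reactant side): +84.7 kJ/mol
equation 2 × 2 (×2 to match 2 CH3OH(l) in the target): (2)·(-238.7) = -477.4 kJ/mol
equation 3 × 2 (×2 to match 2 C2H2(g) in the target): (2)·(+226.7) = +453.4 kJ/mol
equation 4 reversed and × 2 (reverse to put H2O(g) on the reactant side; scale by 2 for the 2 H2O(g)): (-2)·(-241.8) = +483.6 kJ/mol
ΔH = (-1)·(-84.7) + (2)·(-238.7) + (2)·(+226.7) + (-2)·(-241.8) = 544.3 kJ/mol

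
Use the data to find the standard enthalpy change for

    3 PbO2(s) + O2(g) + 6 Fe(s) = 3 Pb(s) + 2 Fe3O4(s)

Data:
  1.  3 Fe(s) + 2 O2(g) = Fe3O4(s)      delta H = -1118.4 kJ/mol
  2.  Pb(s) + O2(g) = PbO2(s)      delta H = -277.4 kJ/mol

delta H = -1404.6 kJ/mol

eq. 1 × 2: (2)·(-1118.4) = -2236.8 kJ/mol
eq. 2 reversed and × 3: (-3)·(-277.4) = +832.2 kJ/mol
Since enthalpy is a state function, delta H = (-2236.8) + (+832.2) = -1404.6 kJ/mol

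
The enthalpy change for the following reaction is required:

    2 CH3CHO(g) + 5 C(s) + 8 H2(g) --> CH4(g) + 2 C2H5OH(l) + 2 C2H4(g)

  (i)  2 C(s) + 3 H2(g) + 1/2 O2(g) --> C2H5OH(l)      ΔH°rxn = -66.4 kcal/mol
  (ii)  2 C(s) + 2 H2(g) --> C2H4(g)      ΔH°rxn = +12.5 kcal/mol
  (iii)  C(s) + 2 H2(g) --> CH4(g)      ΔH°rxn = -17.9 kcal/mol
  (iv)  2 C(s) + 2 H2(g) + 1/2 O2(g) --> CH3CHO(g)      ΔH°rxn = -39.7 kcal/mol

(i) × 2 (scale by 2 for the 2 C2H5OH(l)): (2)·(-66.4) = -132.8 kcal/mol
(ii) × 2 (×2 to match 2 C2H4(g) in the target): (2)·(+12.5) = +25.0 kcal/mol
(iii) as written (CH4(g) already on the product side): -17.9 kcal/mol
(iv) reversed and × 2 (CH3CHO(g) must end up as a reactant; scale by 2 for the 2 CH3CHO(g)): (-2)·(-39.7) = +79.4 kcal/mol
Since enthalpy is a state function, ΔH°rxn = (-132.8) + (+25.0) + (-17.9) + (+79.4) = -46.3 kcal/mol

ΔH°rxn = -46.3 kcal/mol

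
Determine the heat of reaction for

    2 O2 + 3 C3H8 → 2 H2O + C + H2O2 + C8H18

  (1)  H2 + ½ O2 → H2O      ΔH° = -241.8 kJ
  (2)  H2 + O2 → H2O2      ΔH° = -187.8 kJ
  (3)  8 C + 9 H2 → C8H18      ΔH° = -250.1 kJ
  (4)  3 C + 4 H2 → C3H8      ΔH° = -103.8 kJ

(1) × 2: (2)·(-241.8) = -483.6 kJ
(2) as written: -187.8 kJ
(3) as written: -250.1 kJ
(4) reversed and × 3: (-3)·(-103.8) = +311.4 kJ
ΔH° = (2)·(-241.8) + (1)·(-187.8) + (1)·(-250.1) + (-3)·(-103.8) = -610.1 kJ

ΔH° = -610.1 kJ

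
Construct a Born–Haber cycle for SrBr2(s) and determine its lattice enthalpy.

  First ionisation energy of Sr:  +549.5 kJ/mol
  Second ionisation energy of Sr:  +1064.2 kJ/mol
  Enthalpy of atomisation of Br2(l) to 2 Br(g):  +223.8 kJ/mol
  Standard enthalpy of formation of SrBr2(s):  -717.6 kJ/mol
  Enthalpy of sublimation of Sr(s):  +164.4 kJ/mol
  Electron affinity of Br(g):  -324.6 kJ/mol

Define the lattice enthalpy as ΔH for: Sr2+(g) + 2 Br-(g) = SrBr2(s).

U = -2070.3 kJ/mol

ΔHf° = 1·ΔHsub + 1·(ΣIE) + 1·D(Br2) + 2·EA + U
-717.6 = 1·(+164.4) + 1·(+1613.7) + 1·(+223.8) + 2·(-324.6) + U
U = -717.6 − (+1352.7) = -2070.3 kJ/mol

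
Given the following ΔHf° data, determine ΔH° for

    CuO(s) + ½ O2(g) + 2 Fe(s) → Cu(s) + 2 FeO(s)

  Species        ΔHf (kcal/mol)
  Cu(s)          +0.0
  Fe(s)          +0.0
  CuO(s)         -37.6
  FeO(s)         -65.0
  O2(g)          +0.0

Products: 1·(+0.0) + 2·(-65.0) = -130.0
Reactants: 1·(-37.6) + 1/2·(+0.0) + 2·(+0.0) = -37.6
ΔH° = (-130.0) − (-37.6) = -92.4 kcal/mol

ΔH° = -92.4 kcal/mol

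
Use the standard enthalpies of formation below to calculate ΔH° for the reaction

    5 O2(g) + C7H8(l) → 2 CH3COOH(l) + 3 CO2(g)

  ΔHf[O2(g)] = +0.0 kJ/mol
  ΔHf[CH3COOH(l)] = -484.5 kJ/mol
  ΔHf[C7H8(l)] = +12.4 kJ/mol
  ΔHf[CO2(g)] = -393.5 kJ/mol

ΔH°rxn = Σ nΔHf°(products) − Σ nΔHf°(reactants).
Products: 2·(-484.5) + 3·(-393.5) = -2149.5
Reactants: 5·(+0.0) + 1·(+12.4) = +12.4
ΔH° = (-2149.5) − (+12.4) = -2161.9 kJ/mol

ΔH° = -2161.9 kJ/mol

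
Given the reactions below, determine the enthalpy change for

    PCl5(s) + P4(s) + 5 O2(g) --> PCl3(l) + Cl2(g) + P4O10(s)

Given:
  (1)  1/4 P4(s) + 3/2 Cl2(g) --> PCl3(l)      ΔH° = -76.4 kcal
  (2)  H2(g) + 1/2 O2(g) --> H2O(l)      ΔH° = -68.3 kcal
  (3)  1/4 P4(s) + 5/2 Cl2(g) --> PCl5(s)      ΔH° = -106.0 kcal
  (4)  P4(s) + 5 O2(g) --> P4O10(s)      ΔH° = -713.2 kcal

(1) as written: -76.4 kcal
(2): not needed.
(3) reversed: +106.0 kcal
(4) as written: -713.2 kcal
Combining the equations, ΔH° = (-76.4) + (+106.0) + (-713.2) = -683.6 kcal

ΔH° = -683.6 kcal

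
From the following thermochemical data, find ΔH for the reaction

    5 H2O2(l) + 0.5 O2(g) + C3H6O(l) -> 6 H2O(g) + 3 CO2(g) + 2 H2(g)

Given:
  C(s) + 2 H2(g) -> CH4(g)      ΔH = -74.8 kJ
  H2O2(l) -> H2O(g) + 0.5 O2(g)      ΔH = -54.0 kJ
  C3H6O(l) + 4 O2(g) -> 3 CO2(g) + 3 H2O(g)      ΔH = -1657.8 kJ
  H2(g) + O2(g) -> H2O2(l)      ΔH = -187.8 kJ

equation 1: not needed.
equation 2 × 3: (3)·(-54.0) = -162.0 kJ
equation 3 as written: -1657.8 kJ
equation 4 reversed and × 2: (-2)·(-187.8) = +375.6 kJ
Summing the manipulated equations, ΔH = (-162.0) + (-1657.8) + (+375.6) = -1444.2 kJ

ΔH = -1444.2 kJ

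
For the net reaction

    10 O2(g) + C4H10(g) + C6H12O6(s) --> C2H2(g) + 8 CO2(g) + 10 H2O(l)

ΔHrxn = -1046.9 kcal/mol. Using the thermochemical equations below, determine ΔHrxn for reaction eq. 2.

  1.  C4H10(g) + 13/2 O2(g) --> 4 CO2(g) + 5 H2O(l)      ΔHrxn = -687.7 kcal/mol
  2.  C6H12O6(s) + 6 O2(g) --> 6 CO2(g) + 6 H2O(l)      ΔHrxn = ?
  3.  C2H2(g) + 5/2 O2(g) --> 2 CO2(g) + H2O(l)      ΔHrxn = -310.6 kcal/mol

eq. 1 as written: -687.7 kcal/mol
eq. 2 as written: contributes x
eq. 3 reversed: +310.6 kcal/mol
-1046.9 = (-687.7) + (+310.6) + x
x = (-1046.9 − (-377.1)) / (1) = -669.8 kcal/mol

ΔHrxn = -669.8 kcal/mol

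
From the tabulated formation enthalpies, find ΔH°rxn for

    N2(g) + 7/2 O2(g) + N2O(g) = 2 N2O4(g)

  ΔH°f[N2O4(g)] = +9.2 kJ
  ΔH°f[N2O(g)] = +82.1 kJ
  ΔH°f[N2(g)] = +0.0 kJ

ΔH°rxn = -63.7 kJ

Products: 2·(+9.2) = +18.4
Reactants: 1·(+0.0) + 7/2·(+0.0) + 1·(+82.1) = +82.1
ΔH°rxn = (+18.4) − (+82.1) = -63.7 kJ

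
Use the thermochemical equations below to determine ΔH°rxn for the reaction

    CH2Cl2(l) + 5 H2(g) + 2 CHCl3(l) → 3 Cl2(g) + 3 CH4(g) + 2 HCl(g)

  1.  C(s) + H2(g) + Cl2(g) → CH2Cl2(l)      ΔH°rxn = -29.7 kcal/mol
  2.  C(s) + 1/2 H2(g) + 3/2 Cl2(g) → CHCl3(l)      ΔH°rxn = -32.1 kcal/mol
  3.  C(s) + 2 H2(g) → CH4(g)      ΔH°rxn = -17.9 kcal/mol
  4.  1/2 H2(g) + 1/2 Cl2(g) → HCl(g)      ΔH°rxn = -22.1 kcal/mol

eq. 1 reversed: +29.7 kcal/mol
eq. 2 reversed and × 2: (-2)·(-32.1) = +64.2 kcal/mol
eq. 3 × 3: (3)·(-17.9) = -53.7 kcal/mol
eq. 4 × 2: (2)·(-22.1) = -44.2 kcal/mol
By Hess's law, ΔH°rxn = (+29.7) + (+64.2) + (-53.7) + (-44.2) = -4.0 kcal/mol

ΔH°rxn = -4.0 kcal/mol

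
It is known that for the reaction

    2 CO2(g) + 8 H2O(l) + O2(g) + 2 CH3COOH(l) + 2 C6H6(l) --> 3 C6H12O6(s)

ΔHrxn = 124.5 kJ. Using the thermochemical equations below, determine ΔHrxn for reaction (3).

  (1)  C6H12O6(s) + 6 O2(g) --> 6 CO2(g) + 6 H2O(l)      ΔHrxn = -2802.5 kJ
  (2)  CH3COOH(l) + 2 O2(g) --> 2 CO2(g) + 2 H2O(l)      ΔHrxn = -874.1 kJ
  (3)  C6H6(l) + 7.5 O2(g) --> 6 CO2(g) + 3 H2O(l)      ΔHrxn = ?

ΔHrxn = -3267.4 kJ

(1) reversed and × 3 (C6H12O6(s) must end up as a product; ×3 to match 3 C6H12O6(s) in the target): (-3)·(-2802.5) = +8407.5 kJ
(2) × 2 (scale by 2 for the 2 CH3COOH(l)): (2)·(-874.1) = -1748.2 kJ
(3) × 2 (scale by 2 for the 2 C6H6(l)): contributes 2·x
+124.5 = (+8407.5) + (-1748.2) + 2·x
x = (+124.5 − (+6659.3)) / (2) = -3267.4 kJ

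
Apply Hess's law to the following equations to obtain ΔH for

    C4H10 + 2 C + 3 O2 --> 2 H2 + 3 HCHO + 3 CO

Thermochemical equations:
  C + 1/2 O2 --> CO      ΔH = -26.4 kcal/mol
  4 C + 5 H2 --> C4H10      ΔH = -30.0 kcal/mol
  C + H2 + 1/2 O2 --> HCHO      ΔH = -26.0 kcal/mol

equation 1 × 3: (3)·(-26.4) = -79.2 kcal/mol
equation 2 reversed: +30.0 kcal/mol
equation 3 × 3: (3)·(-26.0) = -78.0 kcal/mol
ΔH = (-79.2) + (+30.0) + (-78.0) = -127.2 kcal/mol

ΔH = -127.2 kcal/mol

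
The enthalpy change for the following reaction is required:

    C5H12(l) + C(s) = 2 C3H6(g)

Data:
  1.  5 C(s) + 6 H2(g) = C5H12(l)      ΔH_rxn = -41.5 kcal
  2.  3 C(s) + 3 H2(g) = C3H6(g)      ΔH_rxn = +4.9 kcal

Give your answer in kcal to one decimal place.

ΔH_rxn = 51.3 kcal

eq. 1 reversed: +41.5 kcal
eq. 2 × 2: (2)·(+4.9) = +9.8 kcal
Since enthalpy is a state function, ΔH_rxn = (+41.5) + (+9.8) = 51.3 kcal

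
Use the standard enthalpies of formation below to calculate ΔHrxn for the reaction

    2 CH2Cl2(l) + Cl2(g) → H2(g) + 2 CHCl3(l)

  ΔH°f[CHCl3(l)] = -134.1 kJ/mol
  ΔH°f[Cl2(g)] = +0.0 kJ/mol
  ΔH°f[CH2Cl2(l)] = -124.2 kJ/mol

Products: 1·(+0.0) + 2·(-134.1) = -268.2
Reactants: 2·(-124.2) + 1·(+0.0) = -248.4
ΔHrxn = (-268.2) − (-248.4) = -19.8 kJ/mol

ΔHrxn = -19.8 kJ/mol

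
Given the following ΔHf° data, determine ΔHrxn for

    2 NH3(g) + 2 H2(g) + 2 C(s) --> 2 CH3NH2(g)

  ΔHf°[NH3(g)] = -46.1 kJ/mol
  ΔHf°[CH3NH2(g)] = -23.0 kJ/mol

Products: 2·(-23.0) = -46.0
Reactants: 2·(-46.1) + 2·(+0.0) + 2·(+0.0) = -92.2
ΔHrxn = (-46.0) − (-92.2) = 46.2 kJ/mol

ΔHrxn = 46.2 kJ/mol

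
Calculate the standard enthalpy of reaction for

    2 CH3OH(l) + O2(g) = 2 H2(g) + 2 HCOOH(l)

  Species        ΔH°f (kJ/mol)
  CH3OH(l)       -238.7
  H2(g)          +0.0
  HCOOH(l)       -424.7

ΔH°rxn = -372.0 kJ/mol

Products: 2·(+0.0) + 2·(-424.7) = -849.4
Reactants: 2·(-238.7) + 1·(+0.0) = -477.4
ΔH°rxn = (-849.4) − (-477.4) = -372.0 kJ/mol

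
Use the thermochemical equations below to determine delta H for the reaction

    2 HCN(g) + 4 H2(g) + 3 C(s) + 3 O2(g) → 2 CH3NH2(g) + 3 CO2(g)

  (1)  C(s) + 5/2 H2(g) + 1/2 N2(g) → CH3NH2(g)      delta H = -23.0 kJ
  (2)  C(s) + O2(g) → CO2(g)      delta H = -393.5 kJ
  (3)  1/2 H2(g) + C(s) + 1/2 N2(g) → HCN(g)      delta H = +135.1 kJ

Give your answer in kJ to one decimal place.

(1) × 2: (2)·(-23.0) = -46.0 kJ
(2) × 3: (3)·(-393.5) = -1180.5 kJ
(3) reversed and × 2: (-2)·(+135.1) = -270.2 kJ
By Hess's law, delta H = (-46.0) + (-1180.5) + (-270.2) = -1496.7 kJ

delta H = -1496.7 kJ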